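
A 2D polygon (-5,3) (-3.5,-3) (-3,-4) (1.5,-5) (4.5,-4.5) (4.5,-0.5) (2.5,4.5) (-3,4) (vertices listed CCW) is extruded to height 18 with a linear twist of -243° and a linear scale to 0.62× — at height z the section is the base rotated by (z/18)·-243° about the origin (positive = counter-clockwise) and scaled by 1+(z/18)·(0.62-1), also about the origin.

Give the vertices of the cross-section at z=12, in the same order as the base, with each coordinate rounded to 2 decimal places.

Cross-section at z=12: (4.24,-0.98) (1.79,2.94) (1.21,3.53) (-2.22,3.20) (-4.23,2.16) (-3.31,-0.68) (-0.74,-3.77) (3.05,-2.15)

t = z/height = 12/18 = 0.666667
s = 1 + (scale-1)·z/height = 1 + (0.62-1)·12/18 = 0.746667
θ = twist·z/height = -243°·12/18 = -162.0000° = -2.827433 rad
cos θ = -0.951057, sin θ = -0.309017 (intermediates below are computed at full precision and shown rounded to 5 d.p.)
v1: (-5,3) → rotate → (5.68233,-1.30808) → ×s → (4.24281,-0.97670) → (4.24,-0.98)
v2: (-3.5,-3) → rotate → (2.40165,3.93473) → ×s → (1.79323,2.93793) → (1.79,2.94)
v3: (-3,-4) → rotate → (1.61710,4.73128) → ×s → (1.20744,3.53269) → (1.21,3.53)
v4: (1.5,-5) → rotate → (-2.97167,4.29176) → ×s → (-2.21885,3.20451) → (-2.22,3.20)
v5: (4.5,-4.5) → rotate → (-5.67033,2.88918) → ×s → (-4.23385,2.15725) → (-4.23,2.16)
v6: (4.5,-0.5) → rotate → (-4.43426,-0.91505) → ×s → (-3.31092,-0.68324) → (-3.31,-0.68)
v7: (2.5,4.5) → rotate → (-0.98706,-5.05230) → ×s → (-0.73701,-3.77238) → (-0.74,-3.77)
v8: (-3,4) → rotate → (4.08924,-2.87718) → ×s → (3.05330,-2.14829) → (3.05,-2.15)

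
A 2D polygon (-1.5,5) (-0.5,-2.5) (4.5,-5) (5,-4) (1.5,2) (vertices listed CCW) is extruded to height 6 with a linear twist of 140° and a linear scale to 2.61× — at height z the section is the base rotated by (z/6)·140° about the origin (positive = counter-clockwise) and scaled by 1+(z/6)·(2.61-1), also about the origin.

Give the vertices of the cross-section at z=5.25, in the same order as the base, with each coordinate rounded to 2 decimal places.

t = z/height = 5.25/6 = 0.875
s = 1 + (scale-1)·z/height = 1 + (2.61-1)·5.25/6 = 2.408750
θ = twist·z/height = 140°·5.25/6 = 122.5000° = 2.138028 rad
cos θ = -0.537300, sin θ = 0.843391 (intermediates below are computed at full precision and shown rounded to 5 d.p.)
v1: (-1.5,5) → rotate → (-3.41101,-3.95159) → ×s → (-8.21627,-9.51838) → (-8.22,-9.52)
v2: (-0.5,-2.5) → rotate → (2.37713,0.92155) → ×s → (5.72591,2.21979) → (5.73,2.22)
v3: (4.5,-5) → rotate → (1.79911,6.48176) → ×s → (4.33360,15.61294) → (4.33,15.61)
v4: (5,-4) → rotate → (0.68707,6.36616) → ×s → (1.65497,15.33448) → (1.65,15.33)
v5: (1.5,2) → rotate → (-2.49273,0.19049) → ×s → (-6.00437,0.45884) → (-6.00,0.46)

Cross-section at z=5.25: (-8.22,-9.52) (5.73,2.22) (4.33,15.61) (1.65,15.33) (-6.00,0.46)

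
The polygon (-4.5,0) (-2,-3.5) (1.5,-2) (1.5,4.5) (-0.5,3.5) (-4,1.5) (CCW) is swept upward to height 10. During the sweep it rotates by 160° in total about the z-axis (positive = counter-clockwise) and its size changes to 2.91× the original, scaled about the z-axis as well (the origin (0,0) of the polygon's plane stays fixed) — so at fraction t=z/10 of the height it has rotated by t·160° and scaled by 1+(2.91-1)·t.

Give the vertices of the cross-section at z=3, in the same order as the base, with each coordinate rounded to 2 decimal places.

t = z/height = 3/10 = 0.3
s = 1 + (scale-1)·z/height = 1 + (2.91-1)·3/10 = 1.573000
θ = twist·z/height = 160°·3/10 = 48.0000° = 0.837758 rad
cos θ = 0.669131, sin θ = 0.743145 (intermediates below are computed at full precision and shown rounded to 5 d.p.)
v1: (-4.5,0) → rotate → (-3.01109,-3.34415) → ×s → (-4.73644,-5.26035) → (-4.74,-5.26)
v2: (-2,-3.5) → rotate → (1.26275,-3.82825) → ×s → (1.98630,-6.02183) → (1.99,-6.02)
v3: (1.5,-2) → rotate → (2.48999,-0.22354) → ×s → (3.91675,-0.35163) → (3.92,-0.35)
v4: (1.5,4.5) → rotate → (-2.34046,4.12580) → ×s → (-3.68154,6.48989) → (-3.68,6.49)
v5: (-0.5,3.5) → rotate → (-2.93557,1.97038) → ×s → (-4.61766,3.09942) → (-4.62,3.10)
v6: (-4,1.5) → rotate → (-3.79124,-1.96888) → ×s → (-5.96362,-3.09705) → (-5.96,-3.10)

Cross-section at z=3: (-4.74,-5.26) (1.99,-6.02) (3.92,-0.35) (-3.68,6.49) (-4.62,3.10) (-5.96,-3.10)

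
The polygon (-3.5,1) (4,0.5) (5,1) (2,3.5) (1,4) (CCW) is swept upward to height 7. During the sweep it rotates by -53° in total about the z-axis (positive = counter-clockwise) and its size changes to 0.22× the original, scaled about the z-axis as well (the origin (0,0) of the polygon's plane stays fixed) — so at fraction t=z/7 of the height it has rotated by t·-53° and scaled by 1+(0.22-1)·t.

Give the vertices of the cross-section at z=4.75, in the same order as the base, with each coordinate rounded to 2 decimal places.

Cross-section at z=4.75: (-1.06,1.35) (1.66,-0.92) (2.18,-1.00) (1.73,0.78) (1.49,1.25)

t = z/height = 4.75/7 = 0.678571
s = 1 + (scale-1)·z/height = 1 + (0.22-1)·4.75/7 = 0.470714
θ = twist·z/height = -53°·4.75/7 = -35.9643° = -0.627695 rad
cos θ = 0.809383, sin θ = -0.587281 (intermediates below are computed at full precision and shown rounded to 5 d.p.)
v1: (-3.5,1) → rotate → (-2.24556,2.86487) → ×s → (-1.05702,1.34853) → (-1.06,1.35)
v2: (4,0.5) → rotate → (3.53117,-1.94443) → ×s → (1.66217,-0.91527) → (1.66,-0.92)
v3: (5,1) → rotate → (4.63420,-2.12702) → ×s → (2.18138,-1.00122) → (2.18,-1.00)
v4: (2,3.5) → rotate → (3.67425,1.65828) → ×s → (1.72952,0.78058) → (1.73,0.78)
v5: (1,4) → rotate → (3.15851,2.65025) → ×s → (1.48675,1.24751) → (1.49,1.25)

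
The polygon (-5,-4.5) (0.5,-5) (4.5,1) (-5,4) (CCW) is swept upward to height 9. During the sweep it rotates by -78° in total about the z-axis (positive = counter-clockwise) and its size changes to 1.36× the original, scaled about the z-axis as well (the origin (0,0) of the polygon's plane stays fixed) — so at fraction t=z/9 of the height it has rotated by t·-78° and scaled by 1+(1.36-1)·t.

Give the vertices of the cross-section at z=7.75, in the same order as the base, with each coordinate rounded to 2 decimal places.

t = z/height = 7.75/9 = 0.861111
s = 1 + (scale-1)·z/height = 1 + (1.36-1)·7.75/9 = 1.310000
θ = twist·z/height = -78°·7.75/9 = -67.1667° = -1.172279 rad
cos θ = 0.388052, sin θ = -0.921638 (intermediates below are computed at full precision and shown rounded to 5 d.p.)
v1: (-5,-4.5) → rotate → (-6.08763,2.86195) → ×s → (-7.97479,3.74916) → (-7.97,3.75)
v2: (0.5,-5) → rotate → (-4.41416,-2.40108) → ×s → (-5.78255,-3.14541) → (-5.78,-3.15)
v3: (4.5,1) → rotate → (2.66787,-3.75932) → ×s → (3.49491,-4.92471) → (3.49,-4.92)
v4: (-5,4) → rotate → (1.74629,6.16040) → ×s → (2.28764,8.07012) → (2.29,8.07)

Cross-section at z=7.75: (-7.97,3.75) (-5.78,-3.15) (3.49,-4.92) (2.29,8.07)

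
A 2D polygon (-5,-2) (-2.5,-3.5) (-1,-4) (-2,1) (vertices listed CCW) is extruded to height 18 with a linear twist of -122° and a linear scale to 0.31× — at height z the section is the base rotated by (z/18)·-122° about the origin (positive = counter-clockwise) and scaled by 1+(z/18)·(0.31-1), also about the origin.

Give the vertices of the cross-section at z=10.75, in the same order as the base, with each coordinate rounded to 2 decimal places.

Cross-section at z=10.75: (-1.99,2.46) (-2.40,0.80) (-2.42,-0.13) (0.22,1.30)

t = z/height = 10.75/18 = 0.597222
s = 1 + (scale-1)·z/height = 1 + (0.31-1)·10.75/18 = 0.587917
θ = twist·z/height = -122°·10.75/18 = -72.8611° = -1.271666 rad
cos θ = 0.294689, sin θ = -0.955593 (intermediates below are computed at full precision and shown rounded to 5 d.p.)
v1: (-5,-2) → rotate → (-3.38463,4.18859) → ×s → (-1.98988,2.46254) → (-1.99,2.46)
v2: (-2.5,-3.5) → rotate → (-4.08130,1.35757) → ×s → (-2.39946,0.79814) → (-2.40,0.80)
v3: (-1,-4) → rotate → (-4.11706,-0.22316) → ×s → (-2.42049,-0.13120) → (-2.42,-0.13)
v4: (-2,1) → rotate → (0.36622,2.20588) → ×s → (0.21530,1.29687) → (0.22,1.30)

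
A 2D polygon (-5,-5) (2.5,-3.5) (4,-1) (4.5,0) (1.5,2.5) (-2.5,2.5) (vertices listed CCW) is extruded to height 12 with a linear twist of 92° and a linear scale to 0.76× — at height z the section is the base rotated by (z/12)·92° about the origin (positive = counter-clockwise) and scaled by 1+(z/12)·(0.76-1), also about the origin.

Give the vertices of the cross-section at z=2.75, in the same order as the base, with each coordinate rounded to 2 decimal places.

t = z/height = 2.75/12 = 0.229167
s = 1 + (scale-1)·z/height = 1 + (0.76-1)·2.75/12 = 0.945000
θ = twist·z/height = 92°·2.75/12 = 21.0833° = 0.367974 rad
cos θ = 0.933058, sin θ = 0.359725 (intermediates below are computed at full precision and shown rounded to 5 d.p.)
v1: (-5,-5) → rotate → (-2.86666,-6.46392) → ×s → (-2.70900,-6.10840) → (-2.71,-6.11)
v2: (2.5,-3.5) → rotate → (3.59168,-2.36639) → ×s → (3.39414,-2.23624) → (3.39,-2.24)
v3: (4,-1) → rotate → (4.09196,0.50584) → ×s → (3.86690,0.47802) → (3.87,0.48)
v4: (4.5,0) → rotate → (4.19876,1.61876) → ×s → (3.96783,1.52973) → (3.97,1.53)
v5: (1.5,2.5) → rotate → (0.50027,2.87223) → ×s → (0.47276,2.71426) → (0.47,2.71)
v6: (-2.5,2.5) → rotate → (-3.23196,1.43333) → ×s → (-3.05420,1.35450) → (-3.05,1.35)

Cross-section at z=2.75: (-2.71,-6.11) (3.39,-2.24) (3.87,0.48) (3.97,1.53) (0.47,2.71) (-3.05,1.35)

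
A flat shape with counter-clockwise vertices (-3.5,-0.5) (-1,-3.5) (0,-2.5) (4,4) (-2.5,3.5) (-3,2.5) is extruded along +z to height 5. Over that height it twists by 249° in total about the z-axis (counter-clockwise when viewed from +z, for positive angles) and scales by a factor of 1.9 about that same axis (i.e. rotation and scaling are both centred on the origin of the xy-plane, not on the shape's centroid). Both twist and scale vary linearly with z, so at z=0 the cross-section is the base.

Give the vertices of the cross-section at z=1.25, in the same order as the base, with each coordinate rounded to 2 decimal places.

t = z/height = 1.25/5 = 0.25
s = 1 + (scale-1)·z/height = 1 + (1.9-1)·1.25/5 = 1.225000
θ = twist·z/height = 249°·1.25/5 = 62.2500° = 1.086467 rad
cos θ = 0.465615, sin θ = 0.884988 (intermediates below are computed at full precision and shown rounded to 5 d.p.)
v1: (-3.5,-0.5) → rotate → (-1.18716,-3.33026) → ×s → (-1.45427,-4.07957) → (-1.45,-4.08)
v2: (-1,-3.5) → rotate → (2.63184,-2.51464) → ×s → (3.22401,-3.08043) → (3.22,-3.08)
v3: (0,-2.5) → rotate → (2.21247,-1.16404) → ×s → (2.71027,-1.42594) → (2.71,-1.43)
v4: (4,4) → rotate → (-1.67749,5.40241) → ×s → (-2.05493,6.61795) → (-2.05,6.62)
v5: (-2.5,3.5) → rotate → (-4.26149,-0.58282) → ×s → (-5.22033,-0.71395) → (-5.22,-0.71)
v6: (-3,2.5) → rotate → (-3.60931,-1.49093) → ×s → (-4.42141,-1.82639) → (-4.42,-1.83)

Cross-section at z=1.25: (-1.45,-4.08) (3.22,-3.08) (2.71,-1.43) (-2.05,6.62) (-5.22,-0.71) (-4.42,-1.83)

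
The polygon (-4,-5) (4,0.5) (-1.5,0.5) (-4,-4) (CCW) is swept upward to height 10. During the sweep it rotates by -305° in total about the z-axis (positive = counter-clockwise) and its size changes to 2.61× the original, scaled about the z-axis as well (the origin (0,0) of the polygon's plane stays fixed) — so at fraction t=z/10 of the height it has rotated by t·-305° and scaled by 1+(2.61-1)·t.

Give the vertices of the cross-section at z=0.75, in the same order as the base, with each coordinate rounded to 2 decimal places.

Cross-section at z=0.75: (-6.31,-3.42) (4.35,-1.23) (-1.33,1.17) (-5.87,-2.39)

t = z/height = 0.75/10 = 0.075
s = 1 + (scale-1)·z/height = 1 + (2.61-1)·0.75/10 = 1.120750
θ = twist·z/height = -305°·0.75/10 = -22.8750° = -0.399244 rad
cos θ = 0.921355, sin θ = -0.388722 (intermediates below are computed at full precision and shown rounded to 5 d.p.)
v1: (-4,-5) → rotate → (-5.62903,-3.05189) → ×s → (-6.30874,-3.42040) → (-6.31,-3.42)
v2: (4,0.5) → rotate → (3.87978,-1.09421) → ×s → (4.34827,-1.22634) → (4.35,-1.23)
v3: (-1.5,0.5) → rotate → (-1.18767,1.04376) → ×s → (-1.33108,1.16979) → (-1.33,1.17)
v4: (-4,-4) → rotate → (-5.24031,-2.13053) → ×s → (-5.87308,-2.38779) → (-5.87,-2.39)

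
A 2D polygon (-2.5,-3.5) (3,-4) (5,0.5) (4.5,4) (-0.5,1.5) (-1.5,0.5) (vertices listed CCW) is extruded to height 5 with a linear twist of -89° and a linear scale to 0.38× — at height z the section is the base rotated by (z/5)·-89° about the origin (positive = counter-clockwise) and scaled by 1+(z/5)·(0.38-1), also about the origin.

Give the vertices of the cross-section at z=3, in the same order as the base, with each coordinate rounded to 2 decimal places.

Cross-section at z=3: (-2.70,-0.05) (-0.89,-3.01) (2.12,-2.33) (3.70,-0.77) (0.57,0.81) (-0.31,0.94)

t = z/height = 3/5 = 0.6
s = 1 + (scale-1)·z/height = 1 + (0.38-1)·3/5 = 0.628000
θ = twist·z/height = -89°·3/5 = -53.4000° = -0.932006 rad
cos θ = 0.596225, sin θ = -0.802817 (intermediates below are computed at full precision and shown rounded to 5 d.p.)
v1: (-2.5,-3.5) → rotate → (-4.30042,-0.07974) → ×s → (-2.70067,-0.05008) → (-2.70,-0.05)
v2: (3,-4) → rotate → (-1.42260,-4.79335) → ×s → (-0.89339,-3.01023) → (-0.89,-3.01)
v3: (5,0.5) → rotate → (3.38253,-3.71597) → ×s → (2.12423,-2.33363) → (2.12,-2.33)
v4: (4.5,4) → rotate → (5.89428,-1.22778) → ×s → (3.70161,-0.77105) → (3.70,-0.77)
v5: (-0.5,1.5) → rotate → (0.90611,1.29575) → ×s → (0.56904,0.81373) → (0.57,0.81)
v6: (-1.5,0.5) → rotate → (-0.49293,1.50234) → ×s → (-0.30956,0.94347) → (-0.31,0.94)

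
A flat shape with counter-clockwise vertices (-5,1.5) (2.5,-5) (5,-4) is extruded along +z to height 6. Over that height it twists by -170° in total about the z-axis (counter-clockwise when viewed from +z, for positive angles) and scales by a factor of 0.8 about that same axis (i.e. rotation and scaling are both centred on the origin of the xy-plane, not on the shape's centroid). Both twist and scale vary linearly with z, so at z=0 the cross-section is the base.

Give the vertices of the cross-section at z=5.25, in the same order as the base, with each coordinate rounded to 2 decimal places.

t = z/height = 5.25/6 = 0.875
s = 1 + (scale-1)·z/height = 1 + (0.8-1)·5.25/6 = 0.825000
θ = twist·z/height = -170°·5.25/6 = -148.7500° = -2.596177 rad
cos θ = -0.854912, sin θ = -0.518773 (intermediates below are computed at full precision and shown rounded to 5 d.p.)
v1: (-5,1.5) → rotate → (5.05272,1.31150) → ×s → (4.16849,1.08199) → (4.17,1.08)
v2: (2.5,-5) → rotate → (-4.73115,2.97763) → ×s → (-3.90320,2.45654) → (-3.90,2.46)
v3: (5,-4) → rotate → (-6.34965,0.82578) → ×s → (-5.23846,0.68127) → (-5.24,0.68)

Cross-section at z=5.25: (4.17,1.08) (-3.90,2.46) (-5.24,0.68)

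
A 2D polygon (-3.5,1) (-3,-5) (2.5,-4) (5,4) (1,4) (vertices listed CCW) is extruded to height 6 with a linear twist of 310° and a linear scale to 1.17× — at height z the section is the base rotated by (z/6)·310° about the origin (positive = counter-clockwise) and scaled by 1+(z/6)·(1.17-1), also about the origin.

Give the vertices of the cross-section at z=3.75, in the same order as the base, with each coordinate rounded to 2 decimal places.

Cross-section at z=3.75: (4.02,-0.15) (1.91,6.16) (-3.74,3.64) (-4.32,-5.61) (-0.02,-4.56)

t = z/height = 3.75/6 = 0.625
s = 1 + (scale-1)·z/height = 1 + (1.17-1)·3.75/6 = 1.106250
θ = twist·z/height = 310°·3.75/6 = 193.7500° = 3.381575 rad
cos θ = -0.971342, sin θ = -0.237686 (intermediates below are computed at full precision and shown rounded to 5 d.p.)
v1: (-3.5,1) → rotate → (3.63738,-0.13944) → ×s → (4.02386,-0.15426) → (4.02,-0.15)
v2: (-3,-5) → rotate → (1.72560,5.56977) → ×s → (1.90894,6.16156) → (1.91,6.16)
v3: (2.5,-4) → rotate → (-3.37910,3.29115) → ×s → (-3.73813,3.64084) → (-3.74,3.64)
v4: (5,4) → rotate → (-3.90597,-5.07380) → ×s → (-4.32098,-5.61289) → (-4.32,-5.61)
v5: (1,4) → rotate → (-0.02060,-4.12305) → ×s → (-0.02279,-4.56113) → (-0.02,-4.56)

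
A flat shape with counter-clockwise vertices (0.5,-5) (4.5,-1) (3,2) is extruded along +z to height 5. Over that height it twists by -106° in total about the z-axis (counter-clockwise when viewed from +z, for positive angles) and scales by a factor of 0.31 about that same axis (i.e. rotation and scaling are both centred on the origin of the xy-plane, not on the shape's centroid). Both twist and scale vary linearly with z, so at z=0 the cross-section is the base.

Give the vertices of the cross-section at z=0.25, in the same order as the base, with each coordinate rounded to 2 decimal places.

Cross-section at z=0.25: (0.03,-4.85) (4.24,-1.36) (3.06,1.66)

t = z/height = 0.25/5 = 0.05
s = 1 + (scale-1)·z/height = 1 + (0.31-1)·0.25/5 = 0.965500
θ = twist·z/height = -106°·0.25/5 = -5.3000° = -0.092502 rad
cos θ = 0.995725, sin θ = -0.092371 (intermediates below are computed at full precision and shown rounded to 5 d.p.)
v1: (0.5,-5) → rotate → (0.03601,-5.02481) → ×s → (0.03477,-4.85145) → (0.03,-4.85)
v2: (4.5,-1) → rotate → (4.38839,-1.41139) → ×s → (4.23699,-1.36270) → (4.24,-1.36)
v3: (3,2) → rotate → (3.17192,1.71434) → ×s → (3.06248,1.65519) → (3.06,1.66)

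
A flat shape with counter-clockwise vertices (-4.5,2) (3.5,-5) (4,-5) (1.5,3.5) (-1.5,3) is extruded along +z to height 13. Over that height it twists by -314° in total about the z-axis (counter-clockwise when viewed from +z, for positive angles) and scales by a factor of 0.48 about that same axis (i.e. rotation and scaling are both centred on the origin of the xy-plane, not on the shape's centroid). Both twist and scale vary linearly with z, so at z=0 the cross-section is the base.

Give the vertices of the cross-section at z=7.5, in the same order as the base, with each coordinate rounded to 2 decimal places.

t = z/height = 7.5/13 = 0.576923
s = 1 + (scale-1)·z/height = 1 + (0.48-1)·7.5/13 = 0.700000
θ = twist·z/height = -314°·7.5/13 = -181.1538° = -3.161731 rad
cos θ = -0.999797, sin θ = 0.020137 (intermediates below are computed at full precision and shown rounded to 5 d.p.)
v1: (-4.5,2) → rotate → (4.45881,-2.09021) → ×s → (3.12117,-1.46315) → (3.12,-1.46)
v2: (3.5,-5) → rotate → (-3.39861,5.06947) → ×s → (-2.37902,3.54863) → (-2.38,3.55)
v3: (4,-5) → rotate → (-3.89850,5.07953) → ×s → (-2.72895,3.55567) → (-2.73,3.56)
v4: (1.5,3.5) → rotate → (-1.57018,-3.46908) → ×s → (-1.09912,-2.42836) → (-1.10,-2.43)
v5: (-1.5,3) → rotate → (1.43928,-3.02960) → ×s → (1.00750,-2.12072) → (1.01,-2.12)

Cross-section at z=7.5: (3.12,-1.46) (-2.38,3.55) (-2.73,3.56) (-1.10,-2.43) (1.01,-2.12)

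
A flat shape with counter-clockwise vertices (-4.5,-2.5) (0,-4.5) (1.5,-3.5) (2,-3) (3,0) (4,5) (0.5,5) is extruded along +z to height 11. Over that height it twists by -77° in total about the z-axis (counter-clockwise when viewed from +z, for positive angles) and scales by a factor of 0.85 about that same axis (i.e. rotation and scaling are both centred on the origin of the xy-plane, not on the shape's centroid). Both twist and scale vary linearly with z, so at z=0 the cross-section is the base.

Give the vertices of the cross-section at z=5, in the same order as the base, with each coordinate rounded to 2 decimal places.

t = z/height = 5/11 = 0.454545
s = 1 + (scale-1)·z/height = 1 + (0.85-1)·5/11 = 0.931818
θ = twist·z/height = -77°·5/11 = -35.0000° = -0.610865 rad
cos θ = 0.819152, sin θ = -0.573576 (intermediates below are computed at full precision and shown rounded to 5 d.p.)
v1: (-4.5,-2.5) → rotate → (-5.12013,0.53321) → ×s → (-4.77103,0.49686) → (-4.77,0.50)
v2: (0,-4.5) → rotate → (-2.58109,-3.68618) → ×s → (-2.40511,-3.43485) → (-2.41,-3.43)
v3: (1.5,-3.5) → rotate → (-0.77879,-3.72740) → ×s → (-0.72569,-3.47326) → (-0.73,-3.47)
v4: (2,-3) → rotate → (-0.08243,-3.60461) → ×s → (-0.07681,-3.35884) → (-0.08,-3.36)
v5: (3,0) → rotate → (2.45746,-1.72073) → ×s → (2.28990,-1.60341) → (2.29,-1.60)
v6: (4,5) → rotate → (6.14449,1.80145) → ×s → (5.72555,1.67863) → (5.73,1.68)
v7: (0.5,5) → rotate → (3.27746,3.80897) → ×s → (3.05400,3.54927) → (3.05,3.55)

Cross-section at z=5: (-4.77,0.50) (-2.41,-3.43) (-0.73,-3.47) (-0.08,-3.36) (2.29,-1.60) (5.73,1.68) (3.05,3.55)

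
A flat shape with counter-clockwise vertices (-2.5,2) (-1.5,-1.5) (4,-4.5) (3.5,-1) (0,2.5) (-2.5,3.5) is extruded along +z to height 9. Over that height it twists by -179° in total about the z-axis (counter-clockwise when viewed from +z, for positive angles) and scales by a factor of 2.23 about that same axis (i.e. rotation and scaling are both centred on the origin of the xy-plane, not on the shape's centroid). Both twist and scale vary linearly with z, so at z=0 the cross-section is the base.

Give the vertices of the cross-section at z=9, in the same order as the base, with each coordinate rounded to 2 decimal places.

t = z/height = 9/9 = 1
s = 1 + (scale-1)·z/height = 1 + (2.23-1)·9/9 = 2.230000
θ = twist·z/height = -179°·9/9 = -179.0000° = -3.124139 rad
cos θ = -0.999848, sin θ = -0.017452 (intermediates below are computed at full precision and shown rounded to 5 d.p.)
v1: (-2.5,2) → rotate → (2.53452,-1.95606) → ×s → (5.65199,-4.36202) → (5.65,-4.36)
v2: (-1.5,-1.5) → rotate → (1.47359,1.52595) → ×s → (3.28611,3.40287) → (3.29,3.40)
v3: (4,-4.5) → rotate → (-4.07793,4.42951) → ×s → (-9.09378,9.87780) → (-9.09,9.88)
v4: (3.5,-1) → rotate → (-3.51692,0.93876) → ×s → (-7.84273,2.09344) → (-7.84,2.09)
v5: (0,2.5) → rotate → (0.04363,-2.49962) → ×s → (0.09730,-5.57415) → (0.10,-5.57)
v6: (-2.5,3.5) → rotate → (2.56070,-3.45584) → ×s → (5.71037,-7.70651) → (5.71,-7.71)

Cross-section at z=9: (5.65,-4.36) (3.29,3.40) (-9.09,9.88) (-7.84,2.09) (0.10,-5.57) (5.71,-7.71)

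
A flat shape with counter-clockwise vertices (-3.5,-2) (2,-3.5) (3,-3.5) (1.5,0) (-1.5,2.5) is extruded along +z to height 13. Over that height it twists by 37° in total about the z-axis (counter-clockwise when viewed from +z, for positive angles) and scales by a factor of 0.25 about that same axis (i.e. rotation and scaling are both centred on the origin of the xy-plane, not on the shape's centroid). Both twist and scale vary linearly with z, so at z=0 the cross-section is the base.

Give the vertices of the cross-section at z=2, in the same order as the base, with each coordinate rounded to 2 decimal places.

t = z/height = 2/13 = 0.153846
s = 1 + (scale-1)·z/height = 1 + (0.25-1)·2/13 = 0.884615
θ = twist·z/height = 37°·2/13 = 5.6923° = 0.099350 rad
cos θ = 0.995069, sin θ = 0.099186 (intermediates below are computed at full precision and shown rounded to 5 d.p.)
v1: (-3.5,-2) → rotate → (-3.28437,-2.33729) → ×s → (-2.90540,-2.06760) → (-2.91,-2.07)
v2: (2,-3.5) → rotate → (2.33729,-3.28437) → ×s → (2.06760,-2.90540) → (2.07,-2.91)
v3: (3,-3.5) → rotate → (3.33236,-3.18518) → ×s → (2.94786,-2.81766) → (2.95,-2.82)
v4: (1.5,0) → rotate → (1.49260,0.14878) → ×s → (1.32038,0.13161) → (1.32,0.13)
v5: (-1.5,2.5) → rotate → (-1.74057,2.33889) → ×s → (-1.53973,2.06902) → (-1.54,2.07)

Cross-section at z=2: (-2.91,-2.07) (2.07,-2.91) (2.95,-2.82) (1.32,0.13) (-1.54,2.07)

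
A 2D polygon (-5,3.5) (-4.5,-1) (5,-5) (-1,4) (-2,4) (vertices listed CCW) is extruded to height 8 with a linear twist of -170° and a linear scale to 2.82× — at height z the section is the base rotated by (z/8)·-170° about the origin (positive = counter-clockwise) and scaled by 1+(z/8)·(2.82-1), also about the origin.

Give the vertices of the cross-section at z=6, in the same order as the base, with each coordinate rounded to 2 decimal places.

Cross-section at z=6: (13.77,4.34) (4.60,9.88) (-16.58,-2.18) (8.94,-3.88) (10.38,-2.01)

t = z/height = 6/8 = 0.75
s = 1 + (scale-1)·z/height = 1 + (2.82-1)·6/8 = 2.365000
θ = twist·z/height = -170°·6/8 = -127.5000° = -2.225295 rad
cos θ = -0.608761, sin θ = -0.793353 (intermediates below are computed at full precision and shown rounded to 5 d.p.)
v1: (-5,3.5) → rotate → (5.82054,1.83610) → ×s → (13.76559,4.34238) → (13.77,4.34)
v2: (-4.5,-1) → rotate → (1.94607,4.17885) → ×s → (4.60246,9.88298) → (4.60,9.88)
v3: (5,-5) → rotate → (-7.01057,-0.92296) → ×s → (-16.58001,-2.18280) → (-16.58,-2.18)
v4: (-1,4) → rotate → (3.78217,-1.64169) → ×s → (8.94484,-3.88260) → (8.94,-3.88)
v5: (-2,4) → rotate → (4.39094,-0.84834) → ×s → (10.38456,-2.00632) → (10.38,-2.01)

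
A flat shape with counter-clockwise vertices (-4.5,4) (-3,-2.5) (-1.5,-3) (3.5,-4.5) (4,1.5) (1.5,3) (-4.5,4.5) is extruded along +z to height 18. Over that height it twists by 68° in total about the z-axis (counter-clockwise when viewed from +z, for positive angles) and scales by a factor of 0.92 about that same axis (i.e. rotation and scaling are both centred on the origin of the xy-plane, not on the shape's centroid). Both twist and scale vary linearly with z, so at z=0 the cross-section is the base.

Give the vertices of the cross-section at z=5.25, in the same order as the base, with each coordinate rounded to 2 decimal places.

t = z/height = 5.25/18 = 0.291667
s = 1 + (scale-1)·z/height = 1 + (0.92-1)·5.25/18 = 0.976667
θ = twist·z/height = 68°·5.25/18 = 19.8333° = 0.346157 rad
cos θ = 0.940684, sin θ = 0.339285 (intermediates below are computed at full precision and shown rounded to 5 d.p.)
v1: (-4.5,4) → rotate → (-5.59022,2.23595) → ×s → (-5.45978,2.18378) → (-5.46,2.18)
v2: (-3,-2.5) → rotate → (-1.97384,-3.36956) → ×s → (-1.92778,-3.29094) → (-1.93,-3.29)
v3: (-1.5,-3) → rotate → (-0.39317,-3.33098) → ×s → (-0.38400,-3.25326) → (-0.38,-3.25)
v4: (3.5,-4.5) → rotate → (4.81918,-3.04558) → ×s → (4.70673,-2.97451) → (4.71,-2.97)
v5: (4,1.5) → rotate → (3.25381,2.76817) → ×s → (3.17788,2.70358) → (3.18,2.70)
v6: (1.5,3) → rotate → (0.39317,3.33098) → ×s → (0.38400,3.25326) → (0.38,3.25)
v7: (-4.5,4.5) → rotate → (-5.75986,2.70629) → ×s → (-5.62546,2.64315) → (-5.63,2.64)

Cross-section at z=5.25: (-5.46,2.18) (-1.93,-3.29) (-0.38,-3.25) (4.71,-2.97) (3.18,2.70) (0.38,3.25) (-5.63,2.64)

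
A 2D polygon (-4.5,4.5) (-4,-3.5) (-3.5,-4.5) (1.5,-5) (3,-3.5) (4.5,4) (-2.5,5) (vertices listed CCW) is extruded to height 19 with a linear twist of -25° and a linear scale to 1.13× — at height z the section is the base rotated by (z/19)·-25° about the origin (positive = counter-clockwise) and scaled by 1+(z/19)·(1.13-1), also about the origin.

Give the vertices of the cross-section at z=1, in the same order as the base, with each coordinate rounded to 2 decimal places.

Cross-section at z=1: (-4.43,4.63) (-4.11,-3.43) (-3.63,-4.45) (1.39,-5.07) (2.94,-3.59) (4.62,3.92) (-2.40,5.09)

t = z/height = 1/19 = 0.0526316
s = 1 + (scale-1)·z/height = 1 + (1.13-1)·1/19 = 1.006842
θ = twist·z/height = -25°·1/19 = -1.3158° = -0.022965 rad
cos θ = 0.999736, sin θ = -0.022963 (intermediates below are computed at full precision and shown rounded to 5 d.p.)
v1: (-4.5,4.5) → rotate → (-4.39548,4.60215) → ×s → (-4.42555,4.63363) → (-4.43,4.63)
v2: (-4,-3.5) → rotate → (-4.07932,-3.40723) → ×s → (-4.10723,-3.43054) → (-4.11,-3.43)
v3: (-3.5,-4.5) → rotate → (-3.60241,-4.41844) → ×s → (-3.62706,-4.44867) → (-3.63,-4.45)
v4: (1.5,-5) → rotate → (1.38479,-5.03313) → ×s → (1.39427,-5.06756) → (1.39,-5.07)
v5: (3,-3.5) → rotate → (2.91884,-3.56797) → ×s → (2.93881,-3.59238) → (2.94,-3.59)
v6: (4.5,4) → rotate → (4.59066,3.89561) → ×s → (4.62207,3.92227) → (4.62,3.92)
v7: (-2.5,5) → rotate → (-2.38453,5.05609) → ×s → (-2.40084,5.09068) → (-2.40,5.09)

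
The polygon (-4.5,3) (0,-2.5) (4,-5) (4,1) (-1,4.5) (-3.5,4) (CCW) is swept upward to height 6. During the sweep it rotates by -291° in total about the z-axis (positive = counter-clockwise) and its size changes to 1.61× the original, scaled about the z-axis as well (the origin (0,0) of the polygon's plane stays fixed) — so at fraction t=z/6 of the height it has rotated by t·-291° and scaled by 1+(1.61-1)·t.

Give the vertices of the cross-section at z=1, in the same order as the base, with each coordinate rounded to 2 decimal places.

Cross-section at z=1: (-0.81,5.90) (-2.06,-1.82) (-1.21,-6.95) (3.75,-2.57) (2.98,4.11) (0.75,5.81)

t = z/height = 1/6 = 0.166667
s = 1 + (scale-1)·z/height = 1 + (1.61-1)·1/6 = 1.101667
θ = twist·z/height = -291°·1/6 = -48.5000° = -0.846485 rad
cos θ = 0.662620, sin θ = -0.748956 (intermediates below are computed at full precision and shown rounded to 5 d.p.)
v1: (-4.5,3) → rotate → (-0.73492,5.35816) → ×s → (-0.80964,5.90291) → (-0.81,5.90)
v2: (0,-2.5) → rotate → (-1.87239,-1.65655) → ×s → (-2.06275,-1.82497) → (-2.06,-1.82)
v3: (4,-5) → rotate → (-1.09430,-6.30892) → ×s → (-1.20555,-6.95033) → (-1.21,-6.95)
v4: (4,1) → rotate → (3.39944,-2.33320) → ×s → (3.74505,-2.57041) → (3.75,-2.57)
v5: (-1,4.5) → rotate → (2.70768,3.73075) → ×s → (2.98296,4.11004) → (2.98,4.11)
v6: (-3.5,4) → rotate → (0.67665,5.27183) → ×s → (0.74545,5.80779) → (0.75,5.81)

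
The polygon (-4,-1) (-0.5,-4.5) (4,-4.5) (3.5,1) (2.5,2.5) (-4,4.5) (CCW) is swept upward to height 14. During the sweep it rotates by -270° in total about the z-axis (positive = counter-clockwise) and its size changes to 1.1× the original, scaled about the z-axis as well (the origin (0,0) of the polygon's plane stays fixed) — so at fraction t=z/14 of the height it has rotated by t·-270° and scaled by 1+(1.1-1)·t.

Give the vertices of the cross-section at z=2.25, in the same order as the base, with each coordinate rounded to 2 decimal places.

Cross-section at z=2.25: (-3.65,2.05) (-3.51,-2.97) (-0.19,-6.11) (3.28,-1.70) (3.59,0.10) (0.19,6.11)

t = z/height = 2.25/14 = 0.160714
s = 1 + (scale-1)·z/height = 1 + (1.1-1)·2.25/14 = 1.016071
θ = twist·z/height = -270°·2.25/14 = -43.3929° = -0.757348 rad
cos θ = 0.726660, sin θ = -0.686997 (intermediates below are computed at full precision and shown rounded to 5 d.p.)
v1: (-4,-1) → rotate → (-3.59364,2.02133) → ×s → (-3.65139,2.05381) → (-3.65,2.05)
v2: (-0.5,-4.5) → rotate → (-3.45482,-2.92647) → ×s → (-3.51034,-2.97351) → (-3.51,-2.97)
v3: (4,-4.5) → rotate → (-0.18484,-6.01796) → ×s → (-0.18782,-6.11468) → (-0.19,-6.11)
v4: (3.5,1) → rotate → (3.23031,-1.67783) → ×s → (3.28222,-1.70479) → (3.28,-1.70)
v5: (2.5,2.5) → rotate → (3.53414,0.09916) → ×s → (3.59094,0.10075) → (3.59,0.10)
v6: (-4,4.5) → rotate → (0.18484,6.01796) → ×s → (0.18782,6.11468) → (0.19,6.11)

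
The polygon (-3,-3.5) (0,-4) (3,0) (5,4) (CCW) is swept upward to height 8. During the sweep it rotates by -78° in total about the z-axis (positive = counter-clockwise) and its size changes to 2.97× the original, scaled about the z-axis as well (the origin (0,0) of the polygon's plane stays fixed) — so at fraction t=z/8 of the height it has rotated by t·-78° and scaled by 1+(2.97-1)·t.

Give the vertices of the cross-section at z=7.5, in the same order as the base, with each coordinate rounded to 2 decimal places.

t = z/height = 7.5/8 = 0.9375
s = 1 + (scale-1)·z/height = 1 + (2.97-1)·7.5/8 = 2.846875
θ = twist·z/height = -78°·7.5/8 = -73.1250° = -1.276272 rad
cos θ = 0.290285, sin θ = -0.956940 (intermediates below are computed at full precision and shown rounded to 5 d.p.)
v1: (-3,-3.5) → rotate → (-4.22015,1.85482) → ×s → (-12.01423,5.28045) → (-12.01,5.28)
v2: (0,-4) → rotate → (-3.82776,-1.16114) → ×s → (-10.89716,-3.30562) → (-10.90,-3.31)
v3: (3,0) → rotate → (0.87085,-2.87082) → ×s → (2.47921,-8.17287) → (2.48,-8.17)
v4: (5,4) → rotate → (5.27918,-3.62356) → ×s → (15.02918,-10.31583) → (15.03,-10.32)

Cross-section at z=7.5: (-12.01,5.28) (-10.90,-3.31) (2.48,-8.17) (15.03,-10.32)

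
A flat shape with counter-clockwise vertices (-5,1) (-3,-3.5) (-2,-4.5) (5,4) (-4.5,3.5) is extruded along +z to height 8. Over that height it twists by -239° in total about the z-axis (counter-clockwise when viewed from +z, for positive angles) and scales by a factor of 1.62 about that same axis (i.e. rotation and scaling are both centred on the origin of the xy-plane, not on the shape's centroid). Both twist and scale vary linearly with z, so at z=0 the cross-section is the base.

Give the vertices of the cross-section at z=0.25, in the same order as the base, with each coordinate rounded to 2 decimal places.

Cross-section at z=0.25: (-4.92,1.67) (-3.50,-3.14) (-2.62,-4.28) (5.58,3.38) (-4.08,4.13)

t = z/height = 0.25/8 = 0.03125
s = 1 + (scale-1)·z/height = 1 + (1.62-1)·0.25/8 = 1.019375
θ = twist·z/height = -239°·0.25/8 = -7.4688° = -0.130354 rad
cos θ = 0.991516, sin θ = -0.129985 (intermediates below are computed at full precision and shown rounded to 5 d.p.)
v1: (-5,1) → rotate → (-4.82759,1.64144) → ×s → (-4.92113,1.67325) → (-4.92,1.67)
v2: (-3,-3.5) → rotate → (-3.42950,-3.08035) → ×s → (-3.49594,-3.14003) → (-3.50,-3.14)
v3: (-2,-4.5) → rotate → (-2.56797,-4.20185) → ×s → (-2.61772,-4.28326) → (-2.62,-4.28)
v4: (5,4) → rotate → (5.47752,3.31614) → ×s → (5.58365,3.38039) → (5.58,3.38)
v5: (-4.5,3.5) → rotate → (-4.00687,4.05524) → ×s → (-4.08451,4.13381) → (-4.08,4.13)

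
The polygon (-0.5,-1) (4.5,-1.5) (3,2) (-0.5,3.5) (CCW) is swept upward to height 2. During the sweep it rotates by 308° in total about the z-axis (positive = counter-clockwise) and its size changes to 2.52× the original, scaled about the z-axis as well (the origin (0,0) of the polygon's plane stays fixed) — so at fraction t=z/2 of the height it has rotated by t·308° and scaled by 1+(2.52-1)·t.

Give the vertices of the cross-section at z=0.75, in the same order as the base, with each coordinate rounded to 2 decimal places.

Cross-section at z=0.75: (1.76,-0.03) (-0.92,7.39) (-4.86,2.90) (-4.62,-3.07)

t = z/height = 0.75/2 = 0.375
s = 1 + (scale-1)·z/height = 1 + (2.52-1)·0.75/2 = 1.570000
θ = twist·z/height = 308°·0.75/2 = 115.5000° = 2.015855 rad
cos θ = -0.430511, sin θ = 0.902585 (intermediates below are computed at full precision and shown rounded to 5 d.p.)
v1: (-0.5,-1) → rotate → (1.11784,-0.02078) → ×s → (1.75501,-0.03263) → (1.76,-0.03)
v2: (4.5,-1.5) → rotate → (-0.58342,4.70740) → ×s → (-0.91597,7.39062) → (-0.92,7.39)
v3: (3,2) → rotate → (-3.09670,1.84673) → ×s → (-4.86183,2.89937) → (-4.86,2.90)
v4: (-0.5,3.5) → rotate → (-2.94379,-1.95808) → ×s → (-4.62175,-3.07419) → (-4.62,-3.07)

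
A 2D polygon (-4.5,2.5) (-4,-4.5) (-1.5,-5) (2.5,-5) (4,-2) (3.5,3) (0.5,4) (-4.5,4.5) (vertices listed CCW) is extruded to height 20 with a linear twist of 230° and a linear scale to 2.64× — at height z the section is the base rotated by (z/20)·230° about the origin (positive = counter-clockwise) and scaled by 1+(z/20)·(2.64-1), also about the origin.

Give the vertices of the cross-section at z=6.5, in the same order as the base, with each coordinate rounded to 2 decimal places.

t = z/height = 6.5/20 = 0.325
s = 1 + (scale-1)·z/height = 1 + (2.64-1)·6.5/20 = 1.533000
θ = twist·z/height = 230°·6.5/20 = 74.7500° = 1.304634 rad
cos θ = 0.263031, sin θ = 0.964787 (intermediates below are computed at full precision and shown rounded to 5 d.p.)
v1: (-4.5,2.5) → rotate → (-3.59561,-3.68396) → ×s → (-5.51207,-5.64752) → (-5.51,-5.65)
v2: (-4,-4.5) → rotate → (3.28942,-5.04279) → ×s → (5.04268,-7.73060) → (5.04,-7.73)
v3: (-1.5,-5) → rotate → (4.42939,-2.76234) → ×s → (6.79025,-4.23466) → (6.79,-4.23)
v4: (2.5,-5) → rotate → (5.48151,1.09681) → ×s → (8.40316,1.68141) → (8.40,1.68)
v5: (4,-2) → rotate → (2.98170,3.33309) → ×s → (4.57095,5.10962) → (4.57,5.11)
v6: (3.5,3) → rotate → (-1.97375,4.16585) → ×s → (-3.02576,6.38625) → (-3.03,6.39)
v7: (0.5,4) → rotate → (-3.72763,1.53452) → ×s → (-5.71446,2.35242) → (-5.71,2.35)
v8: (-4.5,4.5) → rotate → (-5.52518,-3.15790) → ×s → (-8.47011,-4.84106) → (-8.47,-4.84)

Cross-section at z=6.5: (-5.51,-5.65) (5.04,-7.73) (6.79,-4.23) (8.40,1.68) (4.57,5.11) (-3.03,6.39) (-5.71,2.35) (-8.47,-4.84)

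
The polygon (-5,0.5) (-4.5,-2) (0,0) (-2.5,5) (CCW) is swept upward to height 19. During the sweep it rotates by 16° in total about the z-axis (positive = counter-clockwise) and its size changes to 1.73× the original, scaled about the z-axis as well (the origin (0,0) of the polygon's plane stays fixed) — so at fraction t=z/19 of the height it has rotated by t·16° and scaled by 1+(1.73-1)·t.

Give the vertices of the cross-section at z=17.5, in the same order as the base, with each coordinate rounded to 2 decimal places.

Cross-section at z=17.5: (-8.30,-1.32) (-6.43,-5.15) (0.00,0.00) (-6.17,7.02)

t = z/height = 17.5/19 = 0.921053
s = 1 + (scale-1)·z/height = 1 + (1.73-1)·17.5/19 = 1.672368
θ = twist·z/height = 16°·17.5/19 = 14.7368° = 0.257206 rad
cos θ = 0.967104, sin θ = 0.254380 (intermediates below are computed at full precision and shown rounded to 5 d.p.)
v1: (-5,0.5) → rotate → (-4.96271,-0.78835) → ×s → (-8.29948,-1.31841) → (-8.30,-1.32)
v2: (-4.5,-2) → rotate → (-3.84321,-3.07892) → ×s → (-6.42726,-5.14909) → (-6.43,-5.15)
v3: (0,0) → rotate → (0.00000,0.00000) → ×s → (0.00000,0.00000) → (0.00,0.00)
v4: (-2.5,5) → rotate → (-3.68966,4.19957) → ×s → (-6.17047,7.02323) → (-6.17,7.02)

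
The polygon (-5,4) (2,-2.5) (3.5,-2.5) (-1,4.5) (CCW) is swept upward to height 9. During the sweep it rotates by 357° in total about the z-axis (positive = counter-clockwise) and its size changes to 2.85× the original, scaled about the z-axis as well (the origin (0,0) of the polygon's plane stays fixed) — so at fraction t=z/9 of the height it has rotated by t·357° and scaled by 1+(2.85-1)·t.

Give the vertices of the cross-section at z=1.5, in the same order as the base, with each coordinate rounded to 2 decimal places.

t = z/height = 1.5/9 = 0.166667
s = 1 + (scale-1)·z/height = 1 + (2.85-1)·1.5/9 = 1.308333
θ = twist·z/height = 357°·1.5/9 = 59.5000° = 1.038471 rad
cos θ = 0.507538, sin θ = 0.861629 (intermediates below are computed at full precision and shown rounded to 5 d.p.)
v1: (-5,4) → rotate → (-5.98421,-2.27799) → ×s → (-7.82934,-2.98037) → (-7.83,-2.98)
v2: (2,-2.5) → rotate → (3.16915,0.45441) → ×s → (4.14630,0.59452) → (4.15,0.59)
v3: (3.5,-2.5) → rotate → (3.93046,1.74686) → ×s → (5.14235,2.28547) → (5.14,2.29)
v4: (-1,4.5) → rotate → (-4.38487,1.42229) → ×s → (-5.73687,1.86083) → (-5.74,1.86)

Cross-section at z=1.5: (-7.83,-2.98) (4.15,0.59) (5.14,2.29) (-5.74,1.86)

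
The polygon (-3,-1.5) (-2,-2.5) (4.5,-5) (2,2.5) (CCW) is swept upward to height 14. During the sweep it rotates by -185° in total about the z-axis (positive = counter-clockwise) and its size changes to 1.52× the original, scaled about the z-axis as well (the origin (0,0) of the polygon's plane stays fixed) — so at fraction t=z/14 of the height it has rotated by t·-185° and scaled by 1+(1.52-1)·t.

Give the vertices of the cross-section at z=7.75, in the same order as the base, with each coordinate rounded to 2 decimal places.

Cross-section at z=7.75: (-1.06,4.19) (-2.59,3.21) (-7.53,-4.28) (2.59,-3.21)

t = z/height = 7.75/14 = 0.553571
s = 1 + (scale-1)·z/height = 1 + (1.52-1)·7.75/14 = 1.287857
θ = twist·z/height = -185°·7.75/14 = -102.4107° = -1.787404 rad
cos θ = -0.214918, sin θ = -0.976632 (intermediates below are computed at full precision and shown rounded to 5 d.p.)
v1: (-3,-1.5) → rotate → (-0.82019,3.25227) → ×s → (-1.05629,4.18846) → (-1.06,4.19)
v2: (-2,-2.5) → rotate → (-2.01174,2.49056) → ×s → (-2.59084,3.20748) → (-2.59,3.21)
v3: (4.5,-5) → rotate → (-5.85029,-3.32025) → ×s → (-7.53434,-4.27601) → (-7.53,-4.28)
v4: (2,2.5) → rotate → (2.01174,-2.49056) → ×s → (2.59084,-3.20748) → (2.59,-3.21)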